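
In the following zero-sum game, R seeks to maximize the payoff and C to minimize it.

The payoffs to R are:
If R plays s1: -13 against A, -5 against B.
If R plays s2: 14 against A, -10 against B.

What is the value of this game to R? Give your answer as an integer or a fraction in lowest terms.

Row minima are -13 and -10, so R's maximin is -10; column maxima are 14 and -5, so C's minimax is -5. These differ, so the equilibrium is in mixed strategies.
Let R play s1 with probability p. C is indifferent when −13p + 14(1−p) = −5p − 10(1−p), giving p = 3/4.
Let C play A with probability q. R is indifferent when −13q − 5(1−q) = 14q − 10(1−q), giving q = 5/32.
The value is -13·(5/32) + (-5)·(27/32) = -25/4.

-25/4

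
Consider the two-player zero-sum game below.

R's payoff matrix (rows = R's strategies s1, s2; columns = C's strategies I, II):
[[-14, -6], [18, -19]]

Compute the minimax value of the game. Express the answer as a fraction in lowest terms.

Row minima are -14 and -19, so R's maximin is -14; column maxima are 18 and -6, so C's minimax is -6. These differ, so the equilibrium is in mixed strategies.
Let R play s1 with probability p. C is indifferent when −14p + 18(1−p) = −6p − 19(1−p), giving p = 37/45.
Let C play I with probability q. R is indifferent when −14q − 6(1−q) = 18q − 19(1−q), giving q = 13/45.
The value is -14·(13/45) + (-6)·(32/45) = -374/45.

-374/45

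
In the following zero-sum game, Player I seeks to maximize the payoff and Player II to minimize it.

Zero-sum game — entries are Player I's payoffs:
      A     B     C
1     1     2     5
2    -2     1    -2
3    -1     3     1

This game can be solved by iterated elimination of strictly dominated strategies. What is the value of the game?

Row 2 is strictly dominated by row 1 (1>-2, 2>1, 5>-2); eliminate 2.
Column B is strictly dominated by A for Player II (1<2, -1<3); eliminate B.
Column C is strictly dominated by A for Player II (1<5, -1<1); eliminate C.
Row 3 is strictly dominated by row 1 (1>-1); eliminate 3.
Only (1, A) remains, with payoff 1.

1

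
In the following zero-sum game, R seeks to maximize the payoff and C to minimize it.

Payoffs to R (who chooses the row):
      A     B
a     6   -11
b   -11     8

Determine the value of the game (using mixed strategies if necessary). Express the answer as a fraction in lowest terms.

Row minima are -11 and -11, so R's maximin is -11; column maxima are 6 and 8, so C's minimax is 6. These differ, so the equilibrium is in mixed strategies.
Let R play a with probability p. C is indifferent when 6p − 11(1−p) = −11p + 8(1−p), giving p = 19/36.
Let C play A with probability q. R is indifferent when 6q − 11(1−q) = −11q + 8(1−q), giving q = 19/36.
The value is 6·(19/36) + (-11)·(17/36) = -73/36.

-73/36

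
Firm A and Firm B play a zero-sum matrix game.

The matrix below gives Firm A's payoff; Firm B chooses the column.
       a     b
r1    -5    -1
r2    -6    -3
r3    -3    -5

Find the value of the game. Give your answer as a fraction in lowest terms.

-11/3

Row r2 is strictly dominated by row r1, so Firm A never plays it.
The remaining 2×2 game on (r1, r3) × (a, b) has no saddle point. Let Firm A play r1 with probability p; indifference gives −5p − 3(1−p) = −p − 5(1−p), so p = 1/3.
Similarly Firm B's optimal q on a is 2/3, and the value is -5·(2/3) + (-1)·(1/3) = -11/3.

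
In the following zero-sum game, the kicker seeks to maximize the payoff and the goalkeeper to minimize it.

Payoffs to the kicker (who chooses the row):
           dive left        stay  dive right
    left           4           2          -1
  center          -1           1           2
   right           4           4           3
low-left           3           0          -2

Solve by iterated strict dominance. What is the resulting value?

3

Row center is strictly dominated by row right (4>-1, 4>1, 3>2); eliminate center.
Row low-left is strictly dominated by row left (4>3, 2>0, -1>-2); eliminate low-left.
Column stay is strictly dominated by dive right for the goalkeeper (-1<2, 3<4); eliminate stay.
Column dive left is strictly dominated by dive right for the goalkeeper (-1<4, 3<4); eliminate dive left.
Row left is strictly dominated by row right (3>-1); eliminate left.
Only (right, dive right) remains, with payoff 3.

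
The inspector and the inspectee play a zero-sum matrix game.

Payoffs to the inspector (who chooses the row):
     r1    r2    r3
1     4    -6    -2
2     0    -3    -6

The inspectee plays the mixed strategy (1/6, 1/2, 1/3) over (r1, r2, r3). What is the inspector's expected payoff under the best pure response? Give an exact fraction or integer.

1: (4)·(1/6) + (-6)·(1/2) + (-2)·(1/3) = -3.
2: (0)·(1/6) + (-3)·(1/2) + (-6)·(1/3) = -7/2.
The best pure response is 1 with expected payoff -3.

-3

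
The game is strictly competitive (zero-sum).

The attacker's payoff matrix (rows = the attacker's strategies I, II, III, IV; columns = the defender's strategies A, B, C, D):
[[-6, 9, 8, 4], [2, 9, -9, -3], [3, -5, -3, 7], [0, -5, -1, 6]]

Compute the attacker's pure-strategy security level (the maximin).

-5

The worst-case payoff for each row is I: -6, II: -9, III: -5, IV: -5.
The best of these is -5.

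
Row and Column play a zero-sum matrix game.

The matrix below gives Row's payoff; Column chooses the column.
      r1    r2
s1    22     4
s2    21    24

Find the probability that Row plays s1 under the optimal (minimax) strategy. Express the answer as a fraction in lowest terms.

1/7

Row minima are 4 and 21, so Row's maximin is 21; column maxima are 22 and 24, so Column's minimax is 22. These differ, so the equilibrium is in mixed strategies.
Let Row play s1 with probability p. Column is indifferent when 22p + 21(1−p) = 4p + 24(1−p), giving p = 1/7.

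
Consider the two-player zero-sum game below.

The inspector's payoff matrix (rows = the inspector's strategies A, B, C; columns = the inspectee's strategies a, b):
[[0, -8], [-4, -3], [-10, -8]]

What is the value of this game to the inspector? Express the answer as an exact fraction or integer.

-32/9

Row C is strictly dominated by row B, so the inspector never plays it.
The remaining 2×2 game on (A, B) × (a, b) has no saddle point. Let the inspector play A with probability p; indifference gives −4(1−p) = −8p − 3(1−p), so p = 1/9.
Similarly the inspectee's optimal q on a is 5/9, and the value is 0·(5/9) + (-8)·(4/9) = -32/9.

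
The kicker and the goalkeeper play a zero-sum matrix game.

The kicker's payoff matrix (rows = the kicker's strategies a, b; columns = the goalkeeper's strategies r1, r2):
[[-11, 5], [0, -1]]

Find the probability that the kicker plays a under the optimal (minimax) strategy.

1/17

Row minima are -11 and -1, so the kicker's maximin is -1; column maxima are 0 and 5, so the goalkeeper's minimax is 0. These differ, so the equilibrium is in mixed strategies.
Let the kicker play a with probability p. The goalkeeper is indifferent when −11p = 5p − (1−p), giving p = 1/17.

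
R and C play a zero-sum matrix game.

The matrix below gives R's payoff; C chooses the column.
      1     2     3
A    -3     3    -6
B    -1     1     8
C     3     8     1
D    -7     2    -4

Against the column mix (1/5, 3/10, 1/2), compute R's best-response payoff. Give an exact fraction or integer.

A: (-3)·(1/5) + (3)·(3/10) + (-6)·(1/2) = -27/10.
B: (-1)·(1/5) + (1)·(3/10) + (8)·(1/2) = 41/10.
C: (3)·(1/5) + (8)·(3/10) + (1)·(1/2) = 7/2.
D: (-7)·(1/5) + (2)·(3/10) + (-4)·(1/2) = -14/5.
The best pure response is B with expected payoff 41/10.

41/10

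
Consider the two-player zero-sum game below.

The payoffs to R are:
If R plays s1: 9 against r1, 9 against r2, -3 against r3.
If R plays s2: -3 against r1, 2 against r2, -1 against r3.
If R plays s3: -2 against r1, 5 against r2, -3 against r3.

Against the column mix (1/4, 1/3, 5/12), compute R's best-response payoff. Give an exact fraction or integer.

s1: (9)·(1/4) + (9)·(1/3) + (-3)·(5/12) = 4.
s2: (-3)·(1/4) + (2)·(1/3) + (-1)·(5/12) = -1/2.
s3: (-2)·(1/4) + (5)·(1/3) + (-3)·(5/12) = -1/12.
The best pure response is s1 with expected payoff 4.

4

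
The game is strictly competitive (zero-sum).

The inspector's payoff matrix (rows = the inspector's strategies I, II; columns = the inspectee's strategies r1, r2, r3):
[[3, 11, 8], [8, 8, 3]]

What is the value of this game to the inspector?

11/2

Column r2 is strictly dominated by r3 for the inspectee (it gives the inspector more in every row).
The remaining 2×2 game on (I, II) × (r1, r3) has no saddle point. Let the inspector play I with probability p; indifference gives 3p + 8(1−p) = 8p + 3(1−p), so p = 1/2.
Similarly the inspectee's optimal q on r1 is 1/2, and the value is 3·(1/2) + (8)·(1/2) = 11/2.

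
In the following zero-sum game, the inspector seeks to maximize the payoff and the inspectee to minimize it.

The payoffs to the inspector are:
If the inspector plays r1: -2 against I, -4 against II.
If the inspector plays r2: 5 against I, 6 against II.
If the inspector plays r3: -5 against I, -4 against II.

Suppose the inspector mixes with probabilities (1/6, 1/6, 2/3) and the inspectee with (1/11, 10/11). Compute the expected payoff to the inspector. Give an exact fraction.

-157/66

Against (1/11, 10/11), each row's expected payoff is r1: -42/11; r2: 65/11; r3: -45/11.
Taking the (1/6, 1/6, 2/3)-weighted average: (1/6)·(-42/11) + (1/6)·(65/11) + (2/3)·(-45/11) = -157/66.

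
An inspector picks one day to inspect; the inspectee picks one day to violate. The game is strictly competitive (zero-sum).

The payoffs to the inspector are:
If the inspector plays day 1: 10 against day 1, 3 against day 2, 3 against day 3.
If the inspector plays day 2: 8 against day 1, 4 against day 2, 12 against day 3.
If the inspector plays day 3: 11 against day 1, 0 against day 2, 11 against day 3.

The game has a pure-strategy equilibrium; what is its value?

Row minima: 3, 4, 0 → the inspector's maximin is 4.
Column maxima: 11, 4, 12 → the inspectee's minimax is 4.
They coincide at (day 2, day 2), so the value is 4.

4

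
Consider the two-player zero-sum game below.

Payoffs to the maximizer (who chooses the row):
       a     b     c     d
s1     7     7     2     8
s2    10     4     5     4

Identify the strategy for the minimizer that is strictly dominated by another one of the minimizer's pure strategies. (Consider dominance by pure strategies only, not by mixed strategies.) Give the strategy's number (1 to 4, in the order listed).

The minimizer prefers columns that give the maximizer less. Compare a with c: 2 < 7, 5 < 10.
So c strictly dominates a for the minimizer; a is strictly dominated.

1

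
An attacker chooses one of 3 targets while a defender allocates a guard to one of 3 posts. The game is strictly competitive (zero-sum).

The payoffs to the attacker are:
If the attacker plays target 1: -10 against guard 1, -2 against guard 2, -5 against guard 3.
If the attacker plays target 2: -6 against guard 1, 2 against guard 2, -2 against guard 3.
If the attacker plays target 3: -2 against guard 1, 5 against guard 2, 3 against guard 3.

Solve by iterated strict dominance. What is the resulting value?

-2

Column guard 3 is strictly dominated by guard 1 for the defender (-10<-5, -6<-2, -2<3); eliminate guard 3.
Row target 1 is strictly dominated by row target 2 (-6>-10, 2>-2); eliminate target 1.
Row target 2 is strictly dominated by row target 3 (-2>-6, 5>2); eliminate target 2.
Column guard 2 is strictly dominated by guard 1 for the defender (-2<5); eliminate guard 2.
Only (target 3, guard 1) remains, with payoff -2.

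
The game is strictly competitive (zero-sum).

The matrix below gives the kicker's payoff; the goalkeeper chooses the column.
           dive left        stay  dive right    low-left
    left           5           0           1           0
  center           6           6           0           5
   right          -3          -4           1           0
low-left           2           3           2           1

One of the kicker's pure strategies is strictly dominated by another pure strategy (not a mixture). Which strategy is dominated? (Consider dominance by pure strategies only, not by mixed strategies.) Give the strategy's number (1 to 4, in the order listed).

3

Compare right with low-left: 2 > -3, 3 > -4, 2 > 1, 1 > 0.
So low-left strictly dominates right for the kicker; right is strictly dominated.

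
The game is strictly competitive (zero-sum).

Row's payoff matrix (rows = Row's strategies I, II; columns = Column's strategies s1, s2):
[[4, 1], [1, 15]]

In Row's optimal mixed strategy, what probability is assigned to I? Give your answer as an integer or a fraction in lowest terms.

14/17

Row minima are 1 and 1, so Row's maximin is 1; column maxima are 4 and 15, so Column's minimax is 4. These differ, so the equilibrium is in mixed strategies.
Let Row play I with probability p. Column is indifferent when 4p + (1−p) = p + 15(1−p), giving p = 14/17.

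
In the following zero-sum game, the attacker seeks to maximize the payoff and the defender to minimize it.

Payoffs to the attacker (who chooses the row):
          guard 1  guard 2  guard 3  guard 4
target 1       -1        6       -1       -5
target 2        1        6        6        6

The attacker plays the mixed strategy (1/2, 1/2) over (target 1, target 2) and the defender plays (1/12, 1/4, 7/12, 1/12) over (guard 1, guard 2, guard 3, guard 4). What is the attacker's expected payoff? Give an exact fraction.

3

Against (1/12, 1/4, 7/12, 1/12), each row's expected payoff is target 1: 5/12; target 2: 67/12.
Taking the (1/2, 1/2)-weighted average: (1/2)·(5/12) + (1/2)·(67/12) = 3.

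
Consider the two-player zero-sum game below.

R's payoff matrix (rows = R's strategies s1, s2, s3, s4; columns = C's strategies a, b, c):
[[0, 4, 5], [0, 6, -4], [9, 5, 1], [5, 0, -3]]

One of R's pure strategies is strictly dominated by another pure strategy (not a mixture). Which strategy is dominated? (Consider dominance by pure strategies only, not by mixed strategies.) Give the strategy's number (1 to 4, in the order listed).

Compare s4 with s3: 9 > 5, 5 > 0, 1 > -3.
So s3 strictly dominates s4 for R; s4 is strictly dominated.

4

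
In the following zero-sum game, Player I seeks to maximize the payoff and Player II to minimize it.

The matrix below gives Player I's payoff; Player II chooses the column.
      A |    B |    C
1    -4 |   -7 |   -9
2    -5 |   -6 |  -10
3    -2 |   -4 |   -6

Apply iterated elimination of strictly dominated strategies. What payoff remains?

Row 2 is strictly dominated by row 3 (-2>-5, -4>-6, -6>-10); eliminate 2.
Column A is strictly dominated by B for Player II (-7<-4, -4<-2); eliminate A.
Row 1 is strictly dominated by row 3 (-4>-7, -6>-9); eliminate 1.
Column B is strictly dominated by C for Player II (-6<-4); eliminate B.
Only (3, C) remains, with payoff -6.

-6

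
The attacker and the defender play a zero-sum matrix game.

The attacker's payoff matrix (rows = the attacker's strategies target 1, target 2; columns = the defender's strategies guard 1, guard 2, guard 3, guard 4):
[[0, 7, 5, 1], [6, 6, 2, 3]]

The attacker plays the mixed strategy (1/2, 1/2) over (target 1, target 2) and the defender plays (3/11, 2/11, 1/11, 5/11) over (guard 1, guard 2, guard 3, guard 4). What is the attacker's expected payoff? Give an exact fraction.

71/22

Against (3/11, 2/11, 1/11, 5/11), each row's expected payoff is target 1: 24/11; target 2: 47/11.
Taking the (1/2, 1/2)-weighted average: (1/2)·(24/11) + (1/2)·(47/11) = 71/22.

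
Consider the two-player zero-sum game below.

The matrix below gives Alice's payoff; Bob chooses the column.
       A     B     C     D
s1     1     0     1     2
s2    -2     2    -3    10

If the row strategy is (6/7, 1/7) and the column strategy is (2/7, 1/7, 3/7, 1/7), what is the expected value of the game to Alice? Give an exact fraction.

Against (2/7, 1/7, 3/7, 1/7), each row's expected payoff is s1: 1; s2: -1/7.
Taking the (6/7, 1/7)-weighted average: (6/7)·(1) + (1/7)·(-1/7) = 41/49.

41/49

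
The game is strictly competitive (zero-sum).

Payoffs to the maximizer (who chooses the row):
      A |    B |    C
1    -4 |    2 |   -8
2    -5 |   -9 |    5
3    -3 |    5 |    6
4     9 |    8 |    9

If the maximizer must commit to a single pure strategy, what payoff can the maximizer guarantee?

The worst-case payoff for each row is 1: -8, 2: -9, 3: -3, 4: 8.
The best of these is 8.

8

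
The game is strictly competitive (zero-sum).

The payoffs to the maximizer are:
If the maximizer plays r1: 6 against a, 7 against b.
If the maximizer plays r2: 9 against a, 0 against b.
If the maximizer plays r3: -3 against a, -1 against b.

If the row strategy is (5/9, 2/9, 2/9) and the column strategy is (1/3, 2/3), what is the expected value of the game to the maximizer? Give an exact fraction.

Against (1/3, 2/3), each row's expected payoff is r1: 20/3; r2: 3; r3: -5/3.
Taking the (5/9, 2/9, 2/9)-weighted average: (5/9)·(20/3) + (2/9)·(3) + (2/9)·(-5/3) = 4.

4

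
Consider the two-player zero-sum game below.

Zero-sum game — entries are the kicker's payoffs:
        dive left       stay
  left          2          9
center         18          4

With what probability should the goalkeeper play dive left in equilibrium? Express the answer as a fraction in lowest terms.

Row minima are 2 and 4, so the kicker's maximin is 4; column maxima are 18 and 9, so the goalkeeper's minimax is 9. These differ, so the equilibrium is in mixed strategies.
Let the goalkeeper play dive left with probability q. The kicker is indifferent when 2q + 9(1−q) = 18q + 4(1−q), giving q = 5/21.

5/21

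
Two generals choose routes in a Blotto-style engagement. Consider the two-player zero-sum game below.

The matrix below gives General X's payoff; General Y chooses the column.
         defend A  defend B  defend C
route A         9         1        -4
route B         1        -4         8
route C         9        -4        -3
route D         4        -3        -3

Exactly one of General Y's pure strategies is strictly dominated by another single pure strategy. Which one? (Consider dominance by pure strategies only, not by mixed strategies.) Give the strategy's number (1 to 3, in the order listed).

1

General Y prefers columns that give General X less. Compare defend A with defend B: 1 < 9, -4 < 1, -4 < 9, -3 < 4.
So defend B strictly dominates defend A for General Y; defend A is strictly dominated.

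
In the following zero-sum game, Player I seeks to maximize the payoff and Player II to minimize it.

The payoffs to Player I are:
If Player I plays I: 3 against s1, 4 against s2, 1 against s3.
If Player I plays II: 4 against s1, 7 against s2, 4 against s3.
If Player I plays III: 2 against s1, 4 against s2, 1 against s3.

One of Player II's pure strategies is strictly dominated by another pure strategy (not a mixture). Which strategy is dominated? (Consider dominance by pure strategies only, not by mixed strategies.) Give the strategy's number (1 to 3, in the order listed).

Player II prefers columns that give Player I less. Compare s2 with s1: 3 < 4, 4 < 7, 2 < 4.
So s1 strictly dominates s2 for Player II; s2 is strictly dominated.

2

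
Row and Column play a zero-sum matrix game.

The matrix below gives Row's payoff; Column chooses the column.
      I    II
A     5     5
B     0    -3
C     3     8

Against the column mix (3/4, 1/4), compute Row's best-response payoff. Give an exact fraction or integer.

5

A: (5)·(3/4) + (5)·(1/4) = 5.
B: (0)·(3/4) + (-3)·(1/4) = -3/4.
C: (3)·(3/4) + (8)·(1/4) = 17/4.
The best pure response is A with expected payoff 5.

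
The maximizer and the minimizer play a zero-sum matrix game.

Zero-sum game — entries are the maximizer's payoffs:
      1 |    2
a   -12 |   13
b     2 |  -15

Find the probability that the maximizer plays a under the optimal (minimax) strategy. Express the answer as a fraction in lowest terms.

Row minima are -12 and -15, so the maximizer's maximin is -12; column maxima are 2 and 13, so the minimizer's minimax is 2. These differ, so the equilibrium is in mixed strategies.
Let the maximizer play a with probability p. The minimizer is indifferent when −12p + 2(1−p) = 13p − 15(1−p), giving p = 17/42.

17/42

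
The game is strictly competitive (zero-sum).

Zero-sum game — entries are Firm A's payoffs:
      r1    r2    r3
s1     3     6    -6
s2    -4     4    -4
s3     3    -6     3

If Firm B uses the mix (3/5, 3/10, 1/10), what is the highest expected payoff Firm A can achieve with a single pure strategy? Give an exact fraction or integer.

3

s1: (3)·(3/5) + (6)·(3/10) + (-6)·(1/10) = 3.
s2: (-4)·(3/5) + (4)·(3/10) + (-4)·(1/10) = -8/5.
s3: (3)·(3/5) + (-6)·(3/10) + (3)·(1/10) = 3/10.
The best pure response is s1 with expected payoff 3.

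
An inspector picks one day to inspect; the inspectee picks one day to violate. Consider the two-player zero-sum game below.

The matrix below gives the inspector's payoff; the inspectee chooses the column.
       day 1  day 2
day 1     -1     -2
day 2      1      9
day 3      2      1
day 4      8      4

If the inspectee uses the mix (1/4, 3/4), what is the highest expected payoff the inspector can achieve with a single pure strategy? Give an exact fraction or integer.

7

day 1: (-1)·(1/4) + (-2)·(3/4) = -7/4.
day 2: (1)·(1/4) + (9)·(3/4) = 7.
day 3: (2)·(1/4) + (1)·(3/4) = 5/4.
day 4: (8)·(1/4) + (4)·(3/4) = 5.
The best pure response is day 2 with expected payoff 7.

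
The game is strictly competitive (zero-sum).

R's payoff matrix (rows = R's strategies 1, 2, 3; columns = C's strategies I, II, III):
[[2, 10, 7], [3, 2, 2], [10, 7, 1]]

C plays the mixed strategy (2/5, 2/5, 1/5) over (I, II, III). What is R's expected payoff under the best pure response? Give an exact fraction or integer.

7

1: (2)·(2/5) + (10)·(2/5) + (7)·(1/5) = 31/5.
2: (3)·(2/5) + (2)·(2/5) + (2)·(1/5) = 12/5.
3: (10)·(2/5) + (7)·(2/5) + (1)·(1/5) = 7.
The best pure response is 3 with expected payoff 7.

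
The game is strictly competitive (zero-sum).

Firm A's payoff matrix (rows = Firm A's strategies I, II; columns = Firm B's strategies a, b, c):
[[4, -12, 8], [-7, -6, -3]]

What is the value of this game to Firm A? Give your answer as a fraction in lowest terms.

-108/17

Column c is strictly dominated by a for Firm B (it gives Firm A more in every row).
The remaining 2×2 game on (I, II) × (a, b) has no saddle point. Let Firm A play I with probability p; indifference gives 4p − 7(1−p) = −12p − 6(1−p), so p = 1/17.
Similarly Firm B's optimal q on a is 6/17, and the value is 4·(6/17) + (-12)·(11/17) = -108/17.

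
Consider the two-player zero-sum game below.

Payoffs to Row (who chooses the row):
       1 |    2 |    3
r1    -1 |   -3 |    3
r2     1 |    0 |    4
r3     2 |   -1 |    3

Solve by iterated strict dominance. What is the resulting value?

0

Column 3 is strictly dominated by 1 for Column (-1<3, 1<4, 2<3); eliminate 3.
Column 1 is strictly dominated by 2 for Column (-3<-1, 0<1, -1<2); eliminate 1.
Row r3 is strictly dominated by row r2 (0>-1); eliminate r3.
Row r1 is strictly dominated by row r2 (0>-3); eliminate r1.
Only (r2, 2) remains, with payoff 0.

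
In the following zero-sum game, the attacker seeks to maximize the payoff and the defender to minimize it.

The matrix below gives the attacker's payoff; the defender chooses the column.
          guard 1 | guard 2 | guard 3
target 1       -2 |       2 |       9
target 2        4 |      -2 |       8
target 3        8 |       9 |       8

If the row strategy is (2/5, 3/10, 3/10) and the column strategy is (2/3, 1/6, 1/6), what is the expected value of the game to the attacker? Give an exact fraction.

15/4

Against (2/3, 1/6, 1/6), each row's expected payoff is target 1: 1/2; target 2: 11/3; target 3: 49/6.
Taking the (2/5, 3/10, 3/10)-weighted average: (2/5)·(1/2) + (3/10)·(11/3) + (3/10)·(49/6) = 15/4.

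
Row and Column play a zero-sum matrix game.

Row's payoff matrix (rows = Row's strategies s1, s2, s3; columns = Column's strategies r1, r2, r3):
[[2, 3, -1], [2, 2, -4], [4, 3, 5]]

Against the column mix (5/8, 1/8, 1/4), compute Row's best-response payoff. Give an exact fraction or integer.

33/8

s1: (2)·(5/8) + (3)·(1/8) + (-1)·(1/4) = 11/8.
s2: (2)·(5/8) + (2)·(1/8) + (-4)·(1/4) = 1/2.
s3: (4)·(5/8) + (3)·(1/8) + (5)·(1/4) = 33/8.
The best pure response is s3 with expected payoff 33/8.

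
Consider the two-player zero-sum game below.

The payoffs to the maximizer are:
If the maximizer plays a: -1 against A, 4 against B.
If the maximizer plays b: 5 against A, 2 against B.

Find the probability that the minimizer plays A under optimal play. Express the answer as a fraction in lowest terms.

1/4

Row minima are -1 and 2, so the maximizer's maximin is 2; column maxima are 5 and 4, so the minimizer's minimax is 4. These differ, so the equilibrium is in mixed strategies.
Let the minimizer play A with probability q. The maximizer is indifferent when −q + 4(1−q) = 5q + 2(1−q), giving q = 1/4.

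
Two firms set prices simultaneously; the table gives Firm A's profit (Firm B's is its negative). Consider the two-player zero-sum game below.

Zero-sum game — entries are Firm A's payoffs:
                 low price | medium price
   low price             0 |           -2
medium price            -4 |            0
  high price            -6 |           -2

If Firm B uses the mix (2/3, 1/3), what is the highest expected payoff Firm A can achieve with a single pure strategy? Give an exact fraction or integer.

low price: (0)·(2/3) + (-2)·(1/3) = -2/3.
medium price: (-4)·(2/3) + (0)·(1/3) = -8/3.
high price: (-6)·(2/3) + (-2)·(1/3) = -14/3.
The best pure response is low price with expected payoff -2/3.

-2/3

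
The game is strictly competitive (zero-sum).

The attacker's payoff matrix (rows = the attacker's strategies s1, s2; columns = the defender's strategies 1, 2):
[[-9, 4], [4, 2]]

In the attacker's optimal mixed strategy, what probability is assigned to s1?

2/15

Row minima are -9 and 2, so the attacker's maximin is 2; column maxima are 4 and 4, so the defender's minimax is 4. These differ, so the equilibrium is in mixed strategies.
Let the attacker play s1 with probability p. The defender is indifferent when −9p + 4(1−p) = 4p + 2(1−p), giving p = 2/15.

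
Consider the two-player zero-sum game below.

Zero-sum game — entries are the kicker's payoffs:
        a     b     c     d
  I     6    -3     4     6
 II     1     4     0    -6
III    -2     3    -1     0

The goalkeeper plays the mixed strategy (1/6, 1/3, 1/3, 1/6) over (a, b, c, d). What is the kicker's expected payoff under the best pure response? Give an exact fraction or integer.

I: (6)·(1/6) + (-3)·(1/3) + (4)·(1/3) + (6)·(1/6) = 7/3.
II: (1)·(1/6) + (4)·(1/3) + (0)·(1/3) + (-6)·(1/6) = 1/2.
III: (-2)·(1/6) + (3)·(1/3) + (-1)·(1/3) + (0)·(1/6) = 1/3.
The best pure response is I with expected payoff 7/3.

7/3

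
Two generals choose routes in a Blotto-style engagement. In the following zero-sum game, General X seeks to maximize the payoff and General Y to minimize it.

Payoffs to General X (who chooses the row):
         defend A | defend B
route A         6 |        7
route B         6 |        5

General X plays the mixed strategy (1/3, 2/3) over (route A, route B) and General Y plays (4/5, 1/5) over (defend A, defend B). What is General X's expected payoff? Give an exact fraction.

Against (4/5, 1/5), each row's expected payoff is route A: 31/5; route B: 29/5.
Taking the (1/3, 2/3)-weighted average: (1/3)·(31/5) + (2/3)·(29/5) = 89/15.

89/15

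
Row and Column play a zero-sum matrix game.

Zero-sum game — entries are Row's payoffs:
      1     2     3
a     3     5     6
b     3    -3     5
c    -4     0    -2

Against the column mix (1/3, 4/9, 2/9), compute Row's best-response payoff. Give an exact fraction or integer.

a: (3)·(1/3) + (5)·(4/9) + (6)·(2/9) = 41/9.
b: (3)·(1/3) + (-3)·(4/9) + (5)·(2/9) = 7/9.
c: (-4)·(1/3) + (0)·(4/9) + (-2)·(2/9) = -16/9.
The best pure response is a with expected payoff 41/9.

41/9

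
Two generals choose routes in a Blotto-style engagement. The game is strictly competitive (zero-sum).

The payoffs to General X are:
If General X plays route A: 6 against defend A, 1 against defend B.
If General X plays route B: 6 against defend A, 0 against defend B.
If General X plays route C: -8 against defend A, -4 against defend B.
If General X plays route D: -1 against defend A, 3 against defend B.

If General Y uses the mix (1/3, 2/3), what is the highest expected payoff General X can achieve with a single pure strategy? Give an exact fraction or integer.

8/3

route A: (6)·(1/3) + (1)·(2/3) = 8/3.
route B: (6)·(1/3) + (0)·(2/3) = 2.
route C: (-8)·(1/3) + (-4)·(2/3) = -16/3.
route D: (-1)·(1/3) + (3)·(2/3) = 5/3.
The best pure response is route A with expected payoff 8/3.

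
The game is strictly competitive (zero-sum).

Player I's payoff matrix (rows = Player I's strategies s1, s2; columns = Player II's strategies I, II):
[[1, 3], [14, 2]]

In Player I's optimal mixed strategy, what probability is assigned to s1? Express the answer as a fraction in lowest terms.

Row minima are 1 and 2, so Player I's maximin is 2; column maxima are 14 and 3, so Player II's minimax is 3. These differ, so the equilibrium is in mixed strategies.
Let Player I play s1 with probability p. Player II is indifferent when p + 14(1−p) = 3p + 2(1−p), giving p = 6/7.

6/7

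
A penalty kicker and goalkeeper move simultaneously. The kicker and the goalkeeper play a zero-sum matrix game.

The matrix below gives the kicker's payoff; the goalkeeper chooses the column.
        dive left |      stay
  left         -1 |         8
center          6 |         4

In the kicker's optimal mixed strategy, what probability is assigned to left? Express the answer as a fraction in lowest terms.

2/11

Row minima are -1 and 4, so the kicker's maximin is 4; column maxima are 6 and 8, so the goalkeeper's minimax is 6. These differ, so the equilibrium is in mixed strategies.
Let the kicker play left with probability p. The goalkeeper is indifferent when −p + 6(1−p) = 8p + 4(1−p), giving p = 2/11.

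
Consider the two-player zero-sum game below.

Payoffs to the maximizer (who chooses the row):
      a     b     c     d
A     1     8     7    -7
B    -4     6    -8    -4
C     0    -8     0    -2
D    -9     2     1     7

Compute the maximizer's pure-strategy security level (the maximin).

-7

The worst-case payoff for each row is A: -7, B: -8, C: -8, D: -9.
The best of these is -7.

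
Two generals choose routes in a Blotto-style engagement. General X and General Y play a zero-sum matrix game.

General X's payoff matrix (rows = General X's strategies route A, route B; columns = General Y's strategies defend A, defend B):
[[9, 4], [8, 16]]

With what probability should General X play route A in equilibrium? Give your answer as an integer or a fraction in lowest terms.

Row minima are 4 and 8, so General X's maximin is 8; column maxima are 9 and 16, so General Y's minimax is 9. These differ, so the equilibrium is in mixed strategies.
Let General X play route A with probability p. General Y is indifferent when 9p + 8(1−p) = 4p + 16(1−p), giving p = 8/13.

8/13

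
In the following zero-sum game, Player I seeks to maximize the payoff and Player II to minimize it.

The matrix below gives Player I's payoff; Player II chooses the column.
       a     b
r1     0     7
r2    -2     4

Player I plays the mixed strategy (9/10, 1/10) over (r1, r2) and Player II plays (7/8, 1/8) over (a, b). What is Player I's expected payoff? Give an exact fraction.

Against (7/8, 1/8), each row's expected payoff is r1: 7/8; r2: -5/4.
Taking the (9/10, 1/10)-weighted average: (9/10)·(7/8) + (1/10)·(-5/4) = 53/80.

53/80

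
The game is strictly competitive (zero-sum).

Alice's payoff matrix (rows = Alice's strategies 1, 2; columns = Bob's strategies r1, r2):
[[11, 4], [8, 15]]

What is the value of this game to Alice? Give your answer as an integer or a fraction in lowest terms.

19/2

Row minima are 4 and 8, so Alice's maximin is 8; column maxima are 11 and 15, so Bob's minimax is 11. These differ, so the equilibrium is in mixed strategies.
Let Alice play 1 with probability p. Bob is indifferent when 11p + 8(1−p) = 4p + 15(1−p), giving p = 1/2.
Let Bob play r1 with probability q. Alice is indifferent when 11q + 4(1−q) = 8q + 15(1−q), giving q = 11/14.
The value is 11·(11/14) + (4)·(3/14) = 19/2.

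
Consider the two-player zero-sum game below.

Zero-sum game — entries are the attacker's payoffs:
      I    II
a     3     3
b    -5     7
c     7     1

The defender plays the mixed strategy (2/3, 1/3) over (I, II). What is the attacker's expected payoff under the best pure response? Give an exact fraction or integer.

5

a: (3)·(2/3) + (3)·(1/3) = 3.
b: (-5)·(2/3) + (7)·(1/3) = -1.
c: (7)·(2/3) + (1)·(1/3) = 5.
The best pure response is c with expected payoff 5.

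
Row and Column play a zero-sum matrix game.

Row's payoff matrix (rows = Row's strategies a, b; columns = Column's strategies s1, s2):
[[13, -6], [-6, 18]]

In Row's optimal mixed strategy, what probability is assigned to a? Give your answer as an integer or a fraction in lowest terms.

Row minima are -6 and -6, so Row's maximin is -6; column maxima are 13 and 18, so Column's minimax is 13. These differ, so the equilibrium is in mixed strategies.
Let Row play a with probability p. Column is indifferent when 13p − 6(1−p) = −6p + 18(1−p), giving p = 24/43.

24/43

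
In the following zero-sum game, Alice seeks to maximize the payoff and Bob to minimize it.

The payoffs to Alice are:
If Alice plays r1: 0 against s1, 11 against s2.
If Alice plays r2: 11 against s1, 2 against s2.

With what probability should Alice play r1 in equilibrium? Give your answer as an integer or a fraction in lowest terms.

9/20

Row minima are 0 and 2, so Alice's maximin is 2; column maxima are 11 and 11, so Bob's minimax is 11. These differ, so the equilibrium is in mixed strategies.
Let Alice play r1 with probability p. Bob is indifferent when 11(1−p) = 11p + 2(1−p), giving p = 9/20.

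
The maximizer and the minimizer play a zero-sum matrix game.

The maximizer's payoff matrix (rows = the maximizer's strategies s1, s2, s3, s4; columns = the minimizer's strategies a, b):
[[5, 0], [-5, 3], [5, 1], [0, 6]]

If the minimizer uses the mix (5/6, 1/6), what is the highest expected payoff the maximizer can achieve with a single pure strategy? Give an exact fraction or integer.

s1: (5)·(5/6) + (0)·(1/6) = 25/6.
s2: (-5)·(5/6) + (3)·(1/6) = -11/3.
s3: (5)·(5/6) + (1)·(1/6) = 13/3.
s4: (0)·(5/6) + (6)·(1/6) = 1.
The best pure response is s3 with expected payoff 13/3.

13/3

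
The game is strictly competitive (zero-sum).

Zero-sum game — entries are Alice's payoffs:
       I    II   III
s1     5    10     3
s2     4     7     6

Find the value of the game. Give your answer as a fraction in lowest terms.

Column II is strictly dominated by I for Bob (it gives Alice more in every row).
The remaining 2×2 game on (s1, s2) × (I, III) has no saddle point. Let Alice play s1 with probability p; indifference gives 5p + 4(1−p) = 3p + 6(1−p), so p = 1/2.
Similarly Bob's optimal q on I is 3/4, and the value is 5·(3/4) + (3)·(1/4) = 9/2.

9/2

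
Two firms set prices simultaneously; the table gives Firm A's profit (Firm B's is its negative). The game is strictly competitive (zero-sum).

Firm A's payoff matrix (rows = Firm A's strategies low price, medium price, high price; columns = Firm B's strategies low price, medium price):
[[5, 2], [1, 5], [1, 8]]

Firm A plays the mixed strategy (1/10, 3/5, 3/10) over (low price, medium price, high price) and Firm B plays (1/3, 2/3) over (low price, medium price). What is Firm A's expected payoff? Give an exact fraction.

21/5

Against (1/3, 2/3), each row's expected payoff is low price: 3; medium price: 11/3; high price: 17/3.
Taking the (1/10, 3/5, 3/10)-weighted average: (1/10)·(3) + (3/5)·(11/3) + (3/10)·(17/3) = 21/5.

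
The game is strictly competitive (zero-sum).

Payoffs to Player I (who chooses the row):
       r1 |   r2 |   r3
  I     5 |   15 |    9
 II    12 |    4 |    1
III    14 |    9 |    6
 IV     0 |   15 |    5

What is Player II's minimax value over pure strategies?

9

The worst case (largest entry) in each column is r1: 14, r2: 15, r3: 9.
The best (smallest) of these is 9.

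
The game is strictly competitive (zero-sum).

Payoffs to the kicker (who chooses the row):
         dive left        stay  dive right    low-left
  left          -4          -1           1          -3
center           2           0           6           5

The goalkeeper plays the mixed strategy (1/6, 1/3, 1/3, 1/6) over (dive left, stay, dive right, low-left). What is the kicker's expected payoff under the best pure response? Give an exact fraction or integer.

19/6

left: (-4)·(1/6) + (-1)·(1/3) + (1)·(1/3) + (-3)·(1/6) = -7/6.
center: (2)·(1/6) + (0)·(1/3) + (6)·(1/3) + (5)·(1/6) = 19/6.
The best pure response is center with expected payoff 19/6.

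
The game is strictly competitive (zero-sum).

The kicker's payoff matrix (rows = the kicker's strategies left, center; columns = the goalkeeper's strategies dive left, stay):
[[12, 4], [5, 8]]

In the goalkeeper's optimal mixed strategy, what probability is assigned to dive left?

4/11

Row minima are 4 and 5, so the kicker's maximin is 5; column maxima are 12 and 8, so the goalkeeper's minimax is 8. These differ, so the equilibrium is in mixed strategies.
Let the goalkeeper play dive left with probability q. The kicker is indifferent when 12q + 4(1−q) = 5q + 8(1−q), giving q = 4/11.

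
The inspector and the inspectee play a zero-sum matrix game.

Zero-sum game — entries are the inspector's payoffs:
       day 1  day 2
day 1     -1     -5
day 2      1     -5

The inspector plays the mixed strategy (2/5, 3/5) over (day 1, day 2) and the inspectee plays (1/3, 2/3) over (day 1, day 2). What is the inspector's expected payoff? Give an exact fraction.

-49/15

Against (1/3, 2/3), each row's expected payoff is day 1: -11/3; day 2: -3.
Taking the (2/5, 3/5)-weighted average: (2/5)·(-11/3) + (3/5)·(-3) = -49/15.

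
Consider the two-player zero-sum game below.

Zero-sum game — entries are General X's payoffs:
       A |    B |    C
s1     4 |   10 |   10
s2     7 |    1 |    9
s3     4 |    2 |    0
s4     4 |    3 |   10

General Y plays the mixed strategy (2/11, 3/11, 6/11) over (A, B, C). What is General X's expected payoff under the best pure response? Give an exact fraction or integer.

98/11

s1: (4)·(2/11) + (10)·(3/11) + (10)·(6/11) = 98/11.
s2: (7)·(2/11) + (1)·(3/11) + (9)·(6/11) = 71/11.
s3: (4)·(2/11) + (2)·(3/11) + (0)·(6/11) = 14/11.
s4: (4)·(2/11) + (3)·(3/11) + (10)·(6/11) = 7.
The best pure response is s1 with expected payoff 98/11.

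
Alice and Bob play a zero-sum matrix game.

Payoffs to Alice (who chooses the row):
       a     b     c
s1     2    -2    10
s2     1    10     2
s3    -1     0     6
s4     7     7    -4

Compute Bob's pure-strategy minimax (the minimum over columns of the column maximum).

The worst case (largest entry) in each column is a: 7, b: 10, c: 10.
The best (smallest) of these is 7.

7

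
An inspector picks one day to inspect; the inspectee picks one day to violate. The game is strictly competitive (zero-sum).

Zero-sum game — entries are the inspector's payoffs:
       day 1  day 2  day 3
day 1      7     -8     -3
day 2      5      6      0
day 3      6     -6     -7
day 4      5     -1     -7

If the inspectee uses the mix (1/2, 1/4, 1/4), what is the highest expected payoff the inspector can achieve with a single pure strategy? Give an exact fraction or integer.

4

day 1: (7)·(1/2) + (-8)·(1/4) + (-3)·(1/4) = 3/4.
day 2: (5)·(1/2) + (6)·(1/4) + (0)·(1/4) = 4.
day 3: (6)·(1/2) + (-6)·(1/4) + (-7)·(1/4) = -1/4.
day 4: (5)·(1/2) + (-1)·(1/4) + (-7)·(1/4) = 1/2.
The best pure response is day 2 with expected payoff 4.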